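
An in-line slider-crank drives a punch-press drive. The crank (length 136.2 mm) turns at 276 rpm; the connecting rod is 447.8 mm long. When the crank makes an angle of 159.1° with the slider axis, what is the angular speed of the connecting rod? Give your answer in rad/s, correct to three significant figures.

8.26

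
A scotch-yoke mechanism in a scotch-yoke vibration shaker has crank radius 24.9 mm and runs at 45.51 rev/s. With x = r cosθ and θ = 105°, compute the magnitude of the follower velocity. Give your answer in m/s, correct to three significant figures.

6.88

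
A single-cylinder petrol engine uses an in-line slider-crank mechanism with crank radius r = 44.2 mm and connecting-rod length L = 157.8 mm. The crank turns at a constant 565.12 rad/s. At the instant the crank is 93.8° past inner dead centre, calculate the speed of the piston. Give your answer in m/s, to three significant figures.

ω = 565.1 rad/s
For an in-line slider-crank, x = r cosθ + √(L² − r² sin²θ), so v = −rω sinθ·[1 + r cosθ/√(L² − r² sin²θ)].
With r = 0.0442 m, L = 0.1578 m, θ = 93.8°: √(L² − r² sin²θ) = 0.15151 m.
v = −0.0442·565.1·0.99780·[1 + 0.0442·-0.06627/0.15151] = -24.442 m/s.
|v| = 24.442 m/s.

24.4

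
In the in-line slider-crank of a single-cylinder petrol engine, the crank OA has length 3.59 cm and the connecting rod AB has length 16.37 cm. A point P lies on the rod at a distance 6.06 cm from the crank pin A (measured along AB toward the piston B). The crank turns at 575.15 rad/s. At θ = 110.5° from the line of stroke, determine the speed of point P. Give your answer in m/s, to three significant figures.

ω = 575.1 rad/s.  Crank-pin speed |V_A| = rω = 20.648 m/s, perpendicular to OA.
Rod angle: sinφ = −(r/L) sinθ ⇒ φ = -11.854°; ω_rod = −rω cosθ/√(L²−r²sin²θ) = +45.135 rad/s.
V_P = V_A + ω_rod × AP, with AP = 0.0606 m along the rod.
Components: V_Px = −rω sinθ − a·ω_rod·sinφ = -18.778 m/s;  V_Py = rω cosθ + a·ω_rod·cosφ = -4.5542 m/s.
|V_P| = √(V_Px² + V_Py²) = 19.323 m/s.

19.3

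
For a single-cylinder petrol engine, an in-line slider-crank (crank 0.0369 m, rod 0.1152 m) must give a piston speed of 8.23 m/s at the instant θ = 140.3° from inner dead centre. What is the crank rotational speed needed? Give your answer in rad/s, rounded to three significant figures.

For an in-line slider-crank, |v_piston| = rω|sinθ|·[1 + r cosθ/√(L² − r² sin²θ)].
With r = 0.0369 m, L = 0.1152 m, θ = 140.3°: the bracketed kinematic factor |dx/dθ| = 0.017636 m.
ω = v/|dx/dθ| = 8.23/0.017636 = 466.66 rad/s.

467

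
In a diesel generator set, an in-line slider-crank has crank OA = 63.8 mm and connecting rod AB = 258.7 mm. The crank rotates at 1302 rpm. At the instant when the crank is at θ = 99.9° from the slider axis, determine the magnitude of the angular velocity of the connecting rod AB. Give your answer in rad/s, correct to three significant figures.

5.96

ω = 136.3 rad/s (converted from 1302 rpm).
The rod makes angle φ with the slider axis where L sinφ = r sinθ; differentiating, L cosφ·φ̇ = r ω cosθ.
L cosφ = √(L² − r² sin²θ) = 0.25095 m.
|ω_rod| = r ω |cosθ| / √(L² − r² sin²θ) = 0.0638·136.3·0.17193/0.25095 = 5.9597 rad/s.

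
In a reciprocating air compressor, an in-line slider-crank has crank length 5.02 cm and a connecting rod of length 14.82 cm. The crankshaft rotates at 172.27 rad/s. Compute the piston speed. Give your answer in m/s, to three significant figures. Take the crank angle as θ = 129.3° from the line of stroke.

ω = 172.3 rad/s
For an in-line slider-crank, x = r cosθ + √(L² − r² sin²θ), so v = −rω sinθ·[1 + r cosθ/√(L² − r² sin²θ)].
With r = 0.0502 m, L = 0.1482 m, θ = 129.3°: √(L² − r² sin²θ) = 0.14302 m.
v = −0.0502·172.3·0.77384·[1 + 0.0502·-0.63338/0.14302] = -5.2043 m/s.
|v| = 5.2043 m/s.

5.20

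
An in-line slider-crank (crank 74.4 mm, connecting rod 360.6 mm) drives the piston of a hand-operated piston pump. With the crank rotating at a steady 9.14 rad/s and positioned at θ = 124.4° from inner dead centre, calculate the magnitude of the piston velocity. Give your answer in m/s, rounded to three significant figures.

0.495

ω = 9.14 rad/s
For an in-line slider-crank, x = r cosθ + √(L² − r² sin²θ), so v = −rω sinθ·[1 + r cosθ/√(L² − r² sin²θ)].
With r = 0.0744 m, L = 0.3606 m, θ = 124.4°: √(L² − r² sin²θ) = 0.35534 m.
v = −0.0744·9.14·0.82511·[1 + 0.0744·-0.56497/0.35534] = -0.49472 m/s.
|v| = 0.49472 m/s.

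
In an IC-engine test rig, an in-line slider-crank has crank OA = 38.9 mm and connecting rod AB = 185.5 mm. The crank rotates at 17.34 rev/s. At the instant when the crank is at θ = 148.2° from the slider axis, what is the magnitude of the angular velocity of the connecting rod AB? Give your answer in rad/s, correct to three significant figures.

ω = 109 rad/s (converted from 17.34 rev/s).
The rod makes angle φ with the slider axis where L sinφ = r sinθ; differentiating, L cosφ·φ̇ = r ω cosθ.
L cosφ = √(L² − r² sin²θ) = 0.18436 m.
|ω_rod| = r ω |cosθ| / √(L² − r² sin²θ) = 0.0389·109·0.84989/0.18436 = 19.537 rad/s.

19.5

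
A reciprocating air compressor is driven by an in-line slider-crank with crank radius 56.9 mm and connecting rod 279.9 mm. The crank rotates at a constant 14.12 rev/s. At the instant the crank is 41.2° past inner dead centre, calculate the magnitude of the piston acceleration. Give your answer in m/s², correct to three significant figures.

350

ω = 2π·14.1 = 88.72 rad/s
x(θ) = r cosθ + √(L² − r² sin²θ); with ω constant, a = ω²·d²x/dθ².
d²x/dθ² = −r cosθ − r²(cos2θ)/√u − r⁴ sin²2θ/(4u^{3/2}),  u = L² − r² sin²θ = 0.0769393 m².
Substituting r = 0.0569 m, L = 0.2799 m, θ = 41.2°: d²x/dθ² = -0.044477 m.
a = ω²·d²x/dθ² = (88.72)²·(-0.044477) = -350.08 m/s²;  |a| = 350.08 m/s².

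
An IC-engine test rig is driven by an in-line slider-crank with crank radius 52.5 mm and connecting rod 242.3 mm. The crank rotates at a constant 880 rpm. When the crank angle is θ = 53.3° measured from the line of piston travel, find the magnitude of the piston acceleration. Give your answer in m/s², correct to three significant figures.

240

ω = 2π·880/60 = 92.15 rad/s
x(θ) = r cosθ + √(L² − r² sin²θ); with ω constant, a = ω²·d²x/dθ².
d²x/dθ² = −r cosθ − r²(cos2θ)/√u − r⁴ sin²2θ/(4u^{3/2}),  u = L² − r² sin²θ = 0.0569375 m².
Substituting r = 0.0525 m, L = 0.2423 m, θ = 53.3°: d²x/dθ² = -0.028204 m.
a = ω²·d²x/dθ² = (92.15)²·(-0.028204) = -239.51 m/s²;  |a| = 239.51 m/s².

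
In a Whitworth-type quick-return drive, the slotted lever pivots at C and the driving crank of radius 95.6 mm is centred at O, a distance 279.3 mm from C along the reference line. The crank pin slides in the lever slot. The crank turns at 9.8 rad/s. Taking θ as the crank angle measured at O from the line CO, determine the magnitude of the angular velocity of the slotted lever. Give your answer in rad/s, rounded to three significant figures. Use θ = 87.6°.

1.12

ω = 9.8 rad/s
Crank pin A relative to C: A = (d + r cosθ, r sinθ); lever angle φ = atan2(r sinθ, d + r cosθ).
Differentiating tanφ: φ̇ = rω(d cosθ + r)/(d² + r² + 2dr cosθ).
d² + r² + 2dr cosθ = |CA|² = 0.0893841 m²;  d cosθ + r = +0.1073 m.
|ω_lever| = |0.0956·9.8·+0.1073| / 0.0893841 = 1.1246 rad/s.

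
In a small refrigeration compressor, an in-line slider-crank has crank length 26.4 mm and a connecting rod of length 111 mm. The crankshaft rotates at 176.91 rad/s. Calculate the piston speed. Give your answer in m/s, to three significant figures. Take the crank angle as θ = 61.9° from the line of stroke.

4.59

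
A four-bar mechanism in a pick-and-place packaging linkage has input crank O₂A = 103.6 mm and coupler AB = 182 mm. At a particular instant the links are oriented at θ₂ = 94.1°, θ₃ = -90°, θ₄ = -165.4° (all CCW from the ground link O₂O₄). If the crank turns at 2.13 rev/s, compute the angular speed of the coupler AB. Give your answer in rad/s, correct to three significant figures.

7.74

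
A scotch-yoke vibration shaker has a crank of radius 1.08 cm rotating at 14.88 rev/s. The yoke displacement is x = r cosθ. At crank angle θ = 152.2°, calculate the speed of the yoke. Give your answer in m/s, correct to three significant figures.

ω = 93.49 rad/s (from 14.88 rev/s).
x = r cosθ ⇒ ẋ = −rω sinθ.
|v| = rω|sinθ| = 0.0108·93.49·|sin 152.2°| = 0.47093 m/s.

0.471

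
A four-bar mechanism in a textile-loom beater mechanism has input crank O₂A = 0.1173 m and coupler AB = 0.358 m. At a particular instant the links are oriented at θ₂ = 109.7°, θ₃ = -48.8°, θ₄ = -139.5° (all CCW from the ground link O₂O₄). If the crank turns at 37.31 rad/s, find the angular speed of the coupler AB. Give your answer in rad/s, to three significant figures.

ω₂ = 37.31 rad/s
Differentiating the loop-closure r₂e^{iθ₂}+r₃e^{iθ₃}=r₁+r₄e^{iθ₄} gives r₂ω₂e^{iθ₂}+r₃ω₃e^{iθ₃}=r₄ω₄e^{iθ₄}.
Eliminating the other unknown: ω₃ = r₂ω₂ sin(θ₄−θ₂) / [r₃ sin(θ₃−θ₄)].
Numerator sine = +0.93483; denominator sine = +0.99993.
Result = 0.1173·37.31·(+0.93483) / (0.358·(+0.99993)) = +11.429 rad/s; magnitude 11.429 rad/s.

11.4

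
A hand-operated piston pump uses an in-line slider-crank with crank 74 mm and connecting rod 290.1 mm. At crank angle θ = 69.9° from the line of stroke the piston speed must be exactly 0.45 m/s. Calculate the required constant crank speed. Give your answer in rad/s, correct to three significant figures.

For an in-line slider-crank, |v_piston| = rω|sinθ|·[1 + r cosθ/√(L² − r² sin²θ)].
With r = 0.074 m, L = 0.2901 m, θ = 69.9°: the bracketed kinematic factor |dx/dθ| = 0.075768 m.
ω = v/|dx/dθ| = 0.45/0.075768 = 5.9392 rad/s.

5.94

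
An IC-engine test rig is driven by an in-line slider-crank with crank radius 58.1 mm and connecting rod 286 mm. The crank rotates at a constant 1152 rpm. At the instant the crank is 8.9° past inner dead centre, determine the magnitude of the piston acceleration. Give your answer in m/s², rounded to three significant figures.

ω = 2π·1152/60 = 120.6 rad/s
x(θ) = r cosθ + √(L² − r² sin²θ); with ω constant, a = ω²·d²x/dθ².
d²x/dθ² = −r cosθ − r²(cos2θ)/√u − r⁴ sin²2θ/(4u^{3/2}),  u = L² − r² sin²θ = 0.0817152 m².
Substituting r = 0.0581 m, L = 0.286 m, θ = 8.9°: d²x/dθ² = -0.068655 m.
a = ω²·d²x/dθ² = (120.6)²·(-0.068655) = -999.16 m/s²;  |a| = 999.16 m/s².

999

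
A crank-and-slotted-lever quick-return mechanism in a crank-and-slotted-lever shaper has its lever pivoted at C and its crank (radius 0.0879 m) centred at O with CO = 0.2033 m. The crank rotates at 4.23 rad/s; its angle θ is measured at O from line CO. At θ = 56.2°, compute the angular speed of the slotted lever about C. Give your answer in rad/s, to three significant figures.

ω = 4.23 rad/s
Crank pin A relative to C: A = (d + r cosθ, r sinθ); lever angle φ = atan2(r sinθ, d + r cosθ).
Differentiating tanφ: φ̇ = rω(d cosθ + r)/(d² + r² + 2dr cosθ).
d² + r² + 2dr cosθ = |CA|² = 0.0689394 m²;  d cosθ + r = +0.20099 m.
|ω_lever| = |0.0879·4.23·+0.20099| / 0.0689394 = 1.084 rad/s.

1.08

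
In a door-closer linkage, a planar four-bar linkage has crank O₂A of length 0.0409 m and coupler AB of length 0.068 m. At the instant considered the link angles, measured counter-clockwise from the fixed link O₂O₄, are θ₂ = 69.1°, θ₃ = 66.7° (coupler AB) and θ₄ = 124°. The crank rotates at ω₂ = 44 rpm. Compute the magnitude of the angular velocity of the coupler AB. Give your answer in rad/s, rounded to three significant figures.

2.69

ω₂ = 4.608 rad/s (from 44 rpm).
Differentiating the loop-closure r₂e^{iθ₂}+r₃e^{iθ₃}=r₁+r₄e^{iθ₄} gives r₂ω₂e^{iθ₂}+r₃ω₃e^{iθ₃}=r₄ω₄e^{iθ₄}.
Eliminating the other unknown: ω₃ = r₂ω₂ sin(θ₄−θ₂) / [r₃ sin(θ₃−θ₄)].
Numerator sine = +0.81815; denominator sine = -0.84151.
Result = 0.0409·4.608·(+0.81815) / (0.068·(-0.84151)) = -2.6944 rad/s; magnitude 2.6944 rad/s.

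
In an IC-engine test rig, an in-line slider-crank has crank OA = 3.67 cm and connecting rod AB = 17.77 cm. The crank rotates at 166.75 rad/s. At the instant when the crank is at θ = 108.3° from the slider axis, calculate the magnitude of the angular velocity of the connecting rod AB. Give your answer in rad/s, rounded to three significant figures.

11.0

ω = 166.8 rad/s
The rod makes angle φ with the slider axis where L sinφ = r sinθ; differentiating, L cosφ·φ̇ = r ω cosθ.
L cosφ = √(L² − r² sin²θ) = 0.17425 m.
|ω_rod| = r ω |cosθ| / √(L² − r² sin²θ) = 0.0367·166.8·0.31399/0.17425 = 11.028 rad/s.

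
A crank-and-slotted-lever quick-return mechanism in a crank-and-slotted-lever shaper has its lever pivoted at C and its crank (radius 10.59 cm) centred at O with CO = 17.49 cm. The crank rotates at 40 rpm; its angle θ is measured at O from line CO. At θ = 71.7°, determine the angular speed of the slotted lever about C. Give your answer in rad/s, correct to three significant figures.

ω = 4.189 rad/s (from 40 rpm).
Crank pin A relative to C: A = (d + r cosθ, r sinθ); lever angle φ = atan2(r sinθ, d + r cosθ).
Differentiating tanφ: φ̇ = rω(d cosθ + r)/(d² + r² + 2dr cosθ).
d² + r² + 2dr cosθ = |CA|² = 0.0534363 m²;  d cosθ + r = +0.16082 m.
|ω_lever| = |0.1059·4.189·+0.16082| / 0.0534363 = 1.335 rad/s.

1.33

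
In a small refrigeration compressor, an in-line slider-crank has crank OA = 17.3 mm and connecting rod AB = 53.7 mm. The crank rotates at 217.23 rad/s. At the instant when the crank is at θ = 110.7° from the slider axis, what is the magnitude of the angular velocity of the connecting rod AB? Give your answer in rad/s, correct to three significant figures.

ω = 217.2 rad/s
The rod makes angle φ with the slider axis where L sinφ = r sinθ; differentiating, L cosφ·φ̇ = r ω cosθ.
L cosφ = √(L² − r² sin²θ) = 0.051203 m.
|ω_rod| = r ω |cosθ| / √(L² − r² sin²θ) = 0.0173·217.2·0.35347/0.051203 = 25.943 rad/s.

25.9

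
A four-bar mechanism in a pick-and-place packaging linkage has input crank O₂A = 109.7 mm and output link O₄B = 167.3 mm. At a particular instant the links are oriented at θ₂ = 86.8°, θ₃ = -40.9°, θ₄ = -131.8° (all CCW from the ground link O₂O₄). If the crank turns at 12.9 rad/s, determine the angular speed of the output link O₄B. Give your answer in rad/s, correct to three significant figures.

6.69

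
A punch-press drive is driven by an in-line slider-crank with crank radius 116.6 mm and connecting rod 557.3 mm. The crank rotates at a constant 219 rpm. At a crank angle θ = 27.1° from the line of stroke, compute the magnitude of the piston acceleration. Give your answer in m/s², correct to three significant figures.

ω = 2π·219/60 = 22.93 rad/s
x(θ) = r cosθ + √(L² − r² sin²θ); with ω constant, a = ω²·d²x/dθ².
d²x/dθ² = −r cosθ − r²(cos2θ)/√u − r⁴ sin²2θ/(4u^{3/2}),  u = L² − r² sin²θ = 0.307762 m².
Substituting r = 0.1166 m, L = 0.5573 m, θ = 27.1°: d²x/dθ² = -0.11831 m.
a = ω²·d²x/dθ² = (22.93)²·(-0.11831) = -62.227 m/s²;  |a| = 62.227 m/s².

62.2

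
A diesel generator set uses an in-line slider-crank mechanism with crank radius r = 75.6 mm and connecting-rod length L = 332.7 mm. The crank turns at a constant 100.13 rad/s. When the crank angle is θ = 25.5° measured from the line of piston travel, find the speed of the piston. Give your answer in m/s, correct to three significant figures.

ω = 100.1 rad/s
For an in-line slider-crank, x = r cosθ + √(L² − r² sin²θ), so v = −rω sinθ·[1 + r cosθ/√(L² − r² sin²θ)].
With r = 0.0756 m, L = 0.3327 m, θ = 25.5°: √(L² − r² sin²θ) = 0.3311 m.
v = −0.0756·100.1·0.43051·[1 + 0.0756·0.90259/0.3311] = -3.9305 m/s.
|v| = 3.9305 m/s.

3.93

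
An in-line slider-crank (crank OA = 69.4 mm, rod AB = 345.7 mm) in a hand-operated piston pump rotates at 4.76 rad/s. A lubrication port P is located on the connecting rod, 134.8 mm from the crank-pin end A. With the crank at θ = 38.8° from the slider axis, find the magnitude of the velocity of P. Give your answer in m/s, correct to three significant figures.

0.270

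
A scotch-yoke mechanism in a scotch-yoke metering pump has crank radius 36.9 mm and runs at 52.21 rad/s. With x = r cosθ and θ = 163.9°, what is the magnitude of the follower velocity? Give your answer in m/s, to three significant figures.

ω = 52.21 rad/s
x = r cosθ ⇒ ẋ = −rω sinθ.
|v| = rω|sinθ| = 0.0369·52.21·|sin 163.9°| = 0.53426 m/s.

0.534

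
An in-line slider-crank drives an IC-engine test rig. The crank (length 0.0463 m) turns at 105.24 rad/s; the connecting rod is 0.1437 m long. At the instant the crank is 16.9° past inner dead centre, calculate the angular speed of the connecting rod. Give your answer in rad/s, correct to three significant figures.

32.6

ω = 105.2 rad/s
The rod makes angle φ with the slider axis where L sinφ = r sinθ; differentiating, L cosφ·φ̇ = r ω cosθ.
L cosφ = √(L² − r² sin²θ) = 0.14307 m.
|ω_rod| = r ω |cosθ| / √(L² − r² sin²θ) = 0.0463·105.2·0.95681/0.14307 = 32.587 rad/s.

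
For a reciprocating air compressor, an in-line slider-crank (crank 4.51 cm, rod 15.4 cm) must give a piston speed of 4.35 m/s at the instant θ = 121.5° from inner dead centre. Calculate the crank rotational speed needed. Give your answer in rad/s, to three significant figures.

134

For an in-line slider-crank, |v_piston| = rω|sinθ|·[1 + r cosθ/√(L² − r² sin²θ)].
With r = 0.0451 m, L = 0.154 m, θ = 121.5°: the bracketed kinematic factor |dx/dθ| = 0.032377 m.
ω = v/|dx/dθ| = 4.35/0.032377 = 134.35 rad/s.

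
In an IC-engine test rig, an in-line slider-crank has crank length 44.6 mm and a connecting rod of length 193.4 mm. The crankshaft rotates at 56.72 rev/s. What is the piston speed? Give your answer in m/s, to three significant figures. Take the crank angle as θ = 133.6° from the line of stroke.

9.65

ω = 2π·56.7 = 356.4 rad/s
For an in-line slider-crank, x = r cosθ + √(L² − r² sin²θ), so v = −rω sinθ·[1 + r cosθ/√(L² − r² sin²θ)].
With r = 0.0446 m, L = 0.1934 m, θ = 133.6°: √(L² − r² sin²θ) = 0.19068 m.
v = −0.0446·356.4·0.72417·[1 + 0.0446·-0.68962/0.19068] = -9.6538 m/s.
|v| = 9.6538 m/s.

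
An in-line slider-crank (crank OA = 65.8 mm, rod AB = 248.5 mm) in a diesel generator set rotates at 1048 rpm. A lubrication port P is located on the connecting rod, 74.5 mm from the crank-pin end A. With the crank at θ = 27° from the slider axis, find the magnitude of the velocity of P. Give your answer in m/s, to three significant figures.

ω = 109.7 rad/s.  Crank-pin speed |V_A| = rω = 7.2213 m/s, perpendicular to OA.
Rod angle: sinφ = −(r/L) sinθ ⇒ φ = -6.904°; ω_rod = −rω cosθ/√(L²−r²sin²θ) = -26.081 rad/s.
V_P = V_A + ω_rod × AP, with AP = 0.0745 m along the rod.
Components: V_Px = −rω sinθ − a·ω_rod·sinφ = -3.512 m/s;  V_Py = rω cosθ + a·ω_rod·cosφ = +4.5053 m/s.
|V_P| = √(V_Px² + V_Py²) = 5.7124 m/s.

5.71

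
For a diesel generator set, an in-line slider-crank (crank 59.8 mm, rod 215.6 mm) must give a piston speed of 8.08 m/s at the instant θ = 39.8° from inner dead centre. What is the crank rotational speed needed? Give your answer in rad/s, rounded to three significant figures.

174

For an in-line slider-crank, |v_piston| = rω|sinθ|·[1 + r cosθ/√(L² − r² sin²θ)].
With r = 0.0598 m, L = 0.2156 m, θ = 39.8°: the bracketed kinematic factor |dx/dθ| = 0.046567 m.
ω = v/|dx/dθ| = 8.08/0.046567 = 173.51 rad/s.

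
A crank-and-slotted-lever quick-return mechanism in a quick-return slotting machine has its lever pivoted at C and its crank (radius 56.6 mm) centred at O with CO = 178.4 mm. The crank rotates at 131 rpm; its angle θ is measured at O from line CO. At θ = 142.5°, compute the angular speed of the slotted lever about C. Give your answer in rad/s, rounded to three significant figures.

3.47

ω = 13.72 rad/s (from 131 rpm).
Crank pin A relative to C: A = (d + r cosθ, r sinθ); lever angle φ = atan2(r sinθ, d + r cosθ).
Differentiating tanφ: φ̇ = rω(d cosθ + r)/(d² + r² + 2dr cosθ).
d² + r² + 2dr cosθ = |CA|² = 0.0190084 m²;  d cosθ + r = -0.084934 m.
|ω_lever| = |0.0566·13.72·-0.084934| / 0.0190084 = 3.4694 rad/s.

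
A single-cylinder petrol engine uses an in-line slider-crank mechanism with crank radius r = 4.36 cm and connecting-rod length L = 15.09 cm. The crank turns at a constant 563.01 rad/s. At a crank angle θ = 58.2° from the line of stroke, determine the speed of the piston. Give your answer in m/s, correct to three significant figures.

24.1

ω = 563 rad/s
For an in-line slider-crank, x = r cosθ + √(L² − r² sin²θ), so v = −rω sinθ·[1 + r cosθ/√(L² − r² sin²θ)].
With r = 0.0436 m, L = 0.1509 m, θ = 58.2°: √(L² − r² sin²θ) = 0.14628 m.
v = −0.0436·563·0.84989·[1 + 0.0436·0.52696/0.14628] = -24.139 m/s.
|v| = 24.139 m/s.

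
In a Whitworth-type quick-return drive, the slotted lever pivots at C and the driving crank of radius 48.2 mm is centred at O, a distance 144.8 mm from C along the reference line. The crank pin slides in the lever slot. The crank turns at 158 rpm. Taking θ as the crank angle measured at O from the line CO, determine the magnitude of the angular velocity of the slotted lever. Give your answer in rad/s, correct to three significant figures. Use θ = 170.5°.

7.92

ω = 16.55 rad/s (from 158 rpm).
Crank pin A relative to C: A = (d + r cosθ, r sinθ); lever angle φ = atan2(r sinθ, d + r cosθ).
Differentiating tanφ: φ̇ = rω(d cosθ + r)/(d² + r² + 2dr cosθ).
d² + r² + 2dr cosθ = |CA|² = 0.009523 m²;  d cosθ + r = -0.094614 m.
|ω_lever| = |0.0482·16.55·-0.094614| / 0.009523 = 7.9235 rad/s.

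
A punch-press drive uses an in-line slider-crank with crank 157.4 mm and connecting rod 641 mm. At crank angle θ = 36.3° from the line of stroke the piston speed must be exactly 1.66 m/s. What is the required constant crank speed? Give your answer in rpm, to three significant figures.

142

For an in-line slider-crank, |v_piston| = rω|sinθ|·[1 + r cosθ/√(L² − r² sin²θ)].
With r = 0.1574 m, L = 0.641 m, θ = 36.3°: the bracketed kinematic factor |dx/dθ| = 0.11182 m.
ω = v/|dx/dθ| = 1.66/0.11182 = 14.845 rad/s.
N = 60ω/(2π) = 141.76 rpm.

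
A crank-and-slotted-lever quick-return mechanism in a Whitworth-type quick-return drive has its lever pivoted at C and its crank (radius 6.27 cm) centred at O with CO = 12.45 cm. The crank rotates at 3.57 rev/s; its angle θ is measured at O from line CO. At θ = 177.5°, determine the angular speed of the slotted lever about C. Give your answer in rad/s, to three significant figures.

22.6

ω = 22.43 rad/s (from 3.57 rev/s).
Crank pin A relative to C: A = (d + r cosθ, r sinθ); lever angle φ = atan2(r sinθ, d + r cosθ).
Differentiating tanφ: φ̇ = rω(d cosθ + r)/(d² + r² + 2dr cosθ).
d² + r² + 2dr cosθ = |CA|² = 0.0038341 m²;  d cosθ + r = -0.061682 m.
|ω_lever| = |0.0627·22.43·-0.061682| / 0.0038341 = 22.626 rad/s.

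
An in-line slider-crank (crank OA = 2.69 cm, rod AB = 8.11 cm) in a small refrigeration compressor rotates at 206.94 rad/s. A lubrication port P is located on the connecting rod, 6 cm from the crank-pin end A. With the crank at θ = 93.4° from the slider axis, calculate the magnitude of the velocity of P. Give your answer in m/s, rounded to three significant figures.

ω = 206.9 rad/s.  Crank-pin speed |V_A| = rω = 5.5667 m/s, perpendicular to OA.
Rod angle: sinφ = −(r/L) sinθ ⇒ φ = -19.336°; ω_rod = −rω cosθ/√(L²−r²sin²θ) = +4.3141 rad/s.
V_P = V_A + ω_rod × AP, with AP = 0.06 m along the rod.
Components: V_Px = −rω sinθ − a·ω_rod·sinφ = -5.4712 m/s;  V_Py = rω cosθ + a·ω_rod·cosφ = -0.085893 m/s.
|V_P| = √(V_Px² + V_Py²) = 5.4719 m/s.

5.47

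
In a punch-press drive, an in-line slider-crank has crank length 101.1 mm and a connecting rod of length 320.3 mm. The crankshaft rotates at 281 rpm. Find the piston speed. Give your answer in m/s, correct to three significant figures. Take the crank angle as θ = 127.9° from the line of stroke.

ω = 2π·281/60 = 29.43 rad/s
For an in-line slider-crank, x = r cosθ + √(L² − r² sin²θ), so v = −rω sinθ·[1 + r cosθ/√(L² − r² sin²θ)].
With r = 0.1011 m, L = 0.3203 m, θ = 127.9°: √(L² − r² sin²θ) = 0.31021 m.
v = −0.1011·29.43·0.78908·[1 + 0.1011·-0.61429/0.31021] = -1.8775 m/s.
|v| = 1.8775 m/s.

1.88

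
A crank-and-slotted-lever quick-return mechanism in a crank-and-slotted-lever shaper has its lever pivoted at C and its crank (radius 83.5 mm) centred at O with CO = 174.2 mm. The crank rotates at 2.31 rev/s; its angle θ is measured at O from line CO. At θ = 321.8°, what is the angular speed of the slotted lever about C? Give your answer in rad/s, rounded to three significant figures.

ω = 14.51 rad/s (from 2.31 rev/s).
Crank pin A relative to C: A = (d + r cosθ, r sinθ); lever angle φ = atan2(r sinθ, d + r cosθ).
Differentiating tanφ: φ̇ = rω(d cosθ + r)/(d² + r² + 2dr cosθ).
d² + r² + 2dr cosθ = |CA|² = 0.0601796 m²;  d cosθ + r = +0.2204 m.
|ω_lever| = |0.0835·14.51·+0.2204| / 0.0601796 = 4.4385 rad/s.

4.44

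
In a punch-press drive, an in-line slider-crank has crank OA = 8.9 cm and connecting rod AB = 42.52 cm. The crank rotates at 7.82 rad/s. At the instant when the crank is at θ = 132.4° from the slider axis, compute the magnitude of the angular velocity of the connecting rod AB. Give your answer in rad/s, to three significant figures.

ω = 7.82 rad/s
The rod makes angle φ with the slider axis where L sinφ = r sinθ; differentiating, L cosφ·φ̇ = r ω cosθ.
L cosφ = √(L² − r² sin²θ) = 0.42009 m.
|ω_rod| = r ω |cosθ| / √(L² − r² sin²θ) = 0.089·7.82·0.67430/0.42009 = 1.1171 rad/s.

1.12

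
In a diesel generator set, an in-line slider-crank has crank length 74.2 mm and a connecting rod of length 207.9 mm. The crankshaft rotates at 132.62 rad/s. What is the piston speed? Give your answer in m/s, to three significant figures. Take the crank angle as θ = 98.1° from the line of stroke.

9.22

ω = 132.6 rad/s
For an in-line slider-crank, x = r cosθ + √(L² − r² sin²θ), so v = −rω sinθ·[1 + r cosθ/√(L² − r² sin²θ)].
With r = 0.0742 m, L = 0.2079 m, θ = 98.1°: √(L² − r² sin²θ) = 0.19449 m.
v = −0.0742·132.6·0.99002·[1 + 0.0742·-0.14090/0.19449] = -9.2185 m/s.
|v| = 9.2185 m/s.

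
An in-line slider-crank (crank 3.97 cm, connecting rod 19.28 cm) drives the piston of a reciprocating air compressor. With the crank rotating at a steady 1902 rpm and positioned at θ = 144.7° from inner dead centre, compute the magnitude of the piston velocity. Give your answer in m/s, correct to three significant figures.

ω = 2π·1902/60 = 199.2 rad/s
For an in-line slider-crank, x = r cosθ + √(L² − r² sin²θ), so v = −rω sinθ·[1 + r cosθ/√(L² − r² sin²θ)].
With r = 0.0397 m, L = 0.1928 m, θ = 144.7°: √(L² − r² sin²θ) = 0.19143 m.
v = −0.0397·199.2·0.57786·[1 + 0.0397·-0.81614/0.19143] = -3.7959 m/s.
|v| = 3.7959 m/s.

3.80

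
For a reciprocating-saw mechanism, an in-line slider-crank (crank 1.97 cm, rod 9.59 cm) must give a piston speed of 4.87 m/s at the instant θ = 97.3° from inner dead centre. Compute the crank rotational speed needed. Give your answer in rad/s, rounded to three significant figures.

256

For an in-line slider-crank, |v_piston| = rω|sinθ|·[1 + r cosθ/√(L² − r² sin²θ)].
With r = 0.0197 m, L = 0.0959 m, θ = 97.3°: the bracketed kinematic factor |dx/dθ| = 0.019019 m.
ω = v/|dx/dθ| = 4.87/0.019019 = 256.05 rad/s.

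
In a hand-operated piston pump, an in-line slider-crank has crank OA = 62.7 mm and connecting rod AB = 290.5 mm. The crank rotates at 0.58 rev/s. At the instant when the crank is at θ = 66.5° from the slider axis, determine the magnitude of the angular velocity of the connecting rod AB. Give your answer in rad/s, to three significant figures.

0.320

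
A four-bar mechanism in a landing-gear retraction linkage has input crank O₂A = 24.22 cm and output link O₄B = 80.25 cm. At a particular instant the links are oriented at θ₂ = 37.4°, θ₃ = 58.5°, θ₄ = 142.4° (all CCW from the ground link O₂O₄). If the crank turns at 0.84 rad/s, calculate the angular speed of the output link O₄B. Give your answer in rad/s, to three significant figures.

ω₂ = 0.84 rad/s
Differentiating the loop-closure r₂e^{iθ₂}+r₃e^{iθ₃}=r₁+r₄e^{iθ₄} gives r₂ω₂e^{iθ₂}+r₃ω₃e^{iθ₃}=r₄ω₄e^{iθ₄}.
Eliminating the other unknown: ω₄ = r₂ω₂ sin(θ₂−θ₃) / [r₄ sin(θ₄−θ₃)].
Numerator sine = -0.36000; denominator sine = +0.99434.
Result = 0.2422·0.84·(-0.36000) / (0.8025·(+0.99434)) = -0.091785 rad/s; magnitude 0.091785 rad/s.

0.0918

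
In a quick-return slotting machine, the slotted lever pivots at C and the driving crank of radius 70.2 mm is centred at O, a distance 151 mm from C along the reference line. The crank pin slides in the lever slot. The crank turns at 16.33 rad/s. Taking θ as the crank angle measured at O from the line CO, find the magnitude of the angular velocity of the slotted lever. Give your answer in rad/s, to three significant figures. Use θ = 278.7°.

3.45

ω = 16.33 rad/s
Crank pin A relative to C: A = (d + r cosθ, r sinθ); lever angle φ = atan2(r sinθ, d + r cosθ).
Differentiating tanφ: φ̇ = rω(d cosθ + r)/(d² + r² + 2dr cosθ).
d² + r² + 2dr cosθ = |CA|² = 0.0309358 m²;  d cosθ + r = +0.09304 m.
|ω_lever| = |0.0702·16.33·+0.09304| / 0.0309358 = 3.4477 rad/s.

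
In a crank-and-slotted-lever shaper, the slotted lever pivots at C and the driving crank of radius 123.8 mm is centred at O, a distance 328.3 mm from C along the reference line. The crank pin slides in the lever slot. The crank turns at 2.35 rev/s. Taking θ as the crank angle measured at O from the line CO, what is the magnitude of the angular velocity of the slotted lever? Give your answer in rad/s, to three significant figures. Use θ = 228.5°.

2.47

ω = 14.77 rad/s (from 2.35 rev/s).
Crank pin A relative to C: A = (d + r cosθ, r sinθ); lever angle φ = atan2(r sinθ, d + r cosθ).
Differentiating tanφ: φ̇ = rω(d cosθ + r)/(d² + r² + 2dr cosθ).
d² + r² + 2dr cosθ = |CA|² = 0.0692449 m²;  d cosθ + r = -0.093738 m.
|ω_lever| = |0.1238·14.77·-0.093738| / 0.0692449 = 2.4746 rad/s.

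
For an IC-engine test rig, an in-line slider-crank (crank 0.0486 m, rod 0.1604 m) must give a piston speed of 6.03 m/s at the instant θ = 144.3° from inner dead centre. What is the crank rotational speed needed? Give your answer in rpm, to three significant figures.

For an in-line slider-crank, |v_piston| = rω|sinθ|·[1 + r cosθ/√(L² − r² sin²θ)].
With r = 0.0486 m, L = 0.1604 m, θ = 144.3°: the bracketed kinematic factor |dx/dθ| = 0.02127 m.
ω = v/|dx/dθ| = 6.03/0.02127 = 283.49 rad/s.
N = 60ω/(2π) = 2707.2 rpm.

2710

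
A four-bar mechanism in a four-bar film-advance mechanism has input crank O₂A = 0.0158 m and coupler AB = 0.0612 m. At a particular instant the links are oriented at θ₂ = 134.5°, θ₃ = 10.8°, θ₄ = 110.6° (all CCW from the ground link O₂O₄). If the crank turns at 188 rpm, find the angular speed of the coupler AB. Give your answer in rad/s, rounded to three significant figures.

ω₂ = 19.69 rad/s (from 188 rpm).
Differentiating the loop-closure r₂e^{iθ₂}+r₃e^{iθ₃}=r₁+r₄e^{iθ₄} gives r₂ω₂e^{iθ₂}+r₃ω₃e^{iθ₃}=r₄ω₄e^{iθ₄}.
Eliminating the other unknown: ω₃ = r₂ω₂ sin(θ₄−θ₂) / [r₃ sin(θ₃−θ₄)].
Numerator sine = -0.40514; denominator sine = -0.98541.
Result = 0.0158·19.69·(-0.40514) / (0.0612·(-0.98541)) = +2.0897 rad/s; magnitude 2.0897 rad/s.

2.09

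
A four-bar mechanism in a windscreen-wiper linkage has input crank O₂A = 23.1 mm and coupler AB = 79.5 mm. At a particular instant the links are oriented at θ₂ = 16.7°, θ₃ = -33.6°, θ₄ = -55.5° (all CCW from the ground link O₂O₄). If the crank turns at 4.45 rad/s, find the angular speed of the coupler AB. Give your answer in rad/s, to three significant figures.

ω₂ = 4.45 rad/s
Differentiating the loop-closure r₂e^{iθ₂}+r₃e^{iθ₃}=r₁+r₄e^{iθ₄} gives r₂ω₂e^{iθ₂}+r₃ω₃e^{iθ₃}=r₄ω₄e^{iθ₄}.
Eliminating the other unknown: ω₃ = r₂ω₂ sin(θ₄−θ₂) / [r₃ sin(θ₃−θ₄)].
Numerator sine = -0.95213; denominator sine = +0.37299.
Result = 0.0231·4.45·(-0.95213) / (0.0795·(+0.37299)) = -3.3007 rad/s; magnitude 3.3007 rad/s.

3.30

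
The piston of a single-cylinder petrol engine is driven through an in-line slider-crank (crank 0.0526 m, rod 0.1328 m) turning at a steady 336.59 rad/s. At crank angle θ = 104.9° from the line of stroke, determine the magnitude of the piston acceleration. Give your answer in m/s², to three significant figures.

ω = 336.6 rad/s
x(θ) = r cosθ + √(L² − r² sin²θ); with ω constant, a = ω²·d²x/dθ².
d²x/dθ² = −r cosθ − r²(cos2θ)/√u − r⁴ sin²2θ/(4u^{3/2}),  u = L² − r² sin²θ = 0.015052 m².
Substituting r = 0.0526 m, L = 0.1328 m, θ = 104.9°: d²x/dθ² = +0.032839 m.
a = ω²·d²x/dθ² = (336.6)²·(+0.032839) = +3720.4 m/s²;  |a| = 3720.4 m/s².

3720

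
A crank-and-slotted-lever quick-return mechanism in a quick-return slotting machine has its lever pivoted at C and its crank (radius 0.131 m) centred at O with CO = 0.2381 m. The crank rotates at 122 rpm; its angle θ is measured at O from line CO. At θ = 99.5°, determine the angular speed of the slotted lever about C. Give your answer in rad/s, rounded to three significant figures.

2.41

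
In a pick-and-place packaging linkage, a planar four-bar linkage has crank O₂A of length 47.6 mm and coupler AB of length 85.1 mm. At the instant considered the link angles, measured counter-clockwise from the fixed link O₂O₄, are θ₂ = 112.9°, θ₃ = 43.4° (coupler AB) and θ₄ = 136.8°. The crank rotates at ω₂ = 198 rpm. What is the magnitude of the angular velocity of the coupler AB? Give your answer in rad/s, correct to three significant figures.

4.71

ω₂ = 20.73 rad/s (from 198 rpm).
Differentiating the loop-closure r₂e^{iθ₂}+r₃e^{iθ₃}=r₁+r₄e^{iθ₄} gives r₂ω₂e^{iθ₂}+r₃ω₃e^{iθ₃}=r₄ω₄e^{iθ₄}.
Eliminating the other unknown: ω₃ = r₂ω₂ sin(θ₄−θ₂) / [r₃ sin(θ₃−θ₄)].
Numerator sine = +0.40514; denominator sine = -0.99824.
Result = 0.0476·20.73·(+0.40514) / (0.0851·(-0.99824)) = -4.707 rad/s; magnitude 4.707 rad/s.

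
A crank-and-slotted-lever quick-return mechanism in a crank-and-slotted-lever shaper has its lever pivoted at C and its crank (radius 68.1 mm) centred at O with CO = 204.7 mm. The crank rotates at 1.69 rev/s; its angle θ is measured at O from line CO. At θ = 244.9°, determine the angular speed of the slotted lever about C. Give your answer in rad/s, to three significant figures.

ω = 10.62 rad/s (from 1.69 rev/s).
Crank pin A relative to C: A = (d + r cosθ, r sinθ); lever angle φ = atan2(r sinθ, d + r cosθ).
Differentiating tanφ: φ̇ = rω(d cosθ + r)/(d² + r² + 2dr cosθ).
d² + r² + 2dr cosθ = |CA|² = 0.034713 m²;  d cosθ + r = -0.018734 m.
|ω_lever| = |0.0681·10.62·-0.018734| / 0.034713 = 0.39025 rad/s.

0.390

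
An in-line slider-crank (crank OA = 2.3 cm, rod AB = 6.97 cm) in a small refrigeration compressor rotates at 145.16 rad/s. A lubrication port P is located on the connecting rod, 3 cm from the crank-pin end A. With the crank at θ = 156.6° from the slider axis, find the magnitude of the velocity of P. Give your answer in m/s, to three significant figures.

ω = 145.2 rad/s.  Crank-pin speed |V_A| = rω = 3.3387 m/s, perpendicular to OA.
Rod angle: sinφ = −(r/L) sinθ ⇒ φ = -7.530°; ω_rod = −rω cosθ/√(L²−r²sin²θ) = +44.344 rad/s.
V_P = V_A + ω_rod × AP, with AP = 0.03 m along the rod.
Components: V_Px = −rω sinθ − a·ω_rod·sinφ = -1.1516 m/s;  V_Py = rω cosθ + a·ω_rod·cosφ = -1.7453 m/s.
|V_P| = √(V_Px² + V_Py²) = 2.091 m/s.

2.09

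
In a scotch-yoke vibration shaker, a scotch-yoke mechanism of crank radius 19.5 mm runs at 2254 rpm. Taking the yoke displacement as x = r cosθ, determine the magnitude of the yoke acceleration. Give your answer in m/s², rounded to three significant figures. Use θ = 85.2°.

90.9

ω = 236 rad/s (from 2254 rpm).
x = r cosθ ⇒ ẍ = −rω² cosθ (ω constant).
|a| = rω²|cosθ| = 0.0195·(236)²·|cos 85.2°| = 90.91 m/s².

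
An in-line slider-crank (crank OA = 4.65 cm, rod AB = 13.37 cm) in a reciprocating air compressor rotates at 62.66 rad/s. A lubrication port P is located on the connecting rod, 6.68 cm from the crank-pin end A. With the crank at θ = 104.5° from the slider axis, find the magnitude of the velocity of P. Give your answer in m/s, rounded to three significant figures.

ω = 62.66 rad/s.  Crank-pin speed |V_A| = rω = 2.9137 m/s, perpendicular to OA.
Rod angle: sinφ = −(r/L) sinθ ⇒ φ = -19.677°; ω_rod = −rω cosθ/√(L²−r²sin²θ) = +5.7948 rad/s.
V_P = V_A + ω_rod × AP, with AP = 0.0668 m along the rod.
Components: V_Px = −rω sinθ − a·ω_rod·sinφ = -2.6905 m/s;  V_Py = rω cosθ + a·ω_rod·cosφ = -0.36504 m/s.
|V_P| = √(V_Px² + V_Py²) = 2.7152 m/s.

2.72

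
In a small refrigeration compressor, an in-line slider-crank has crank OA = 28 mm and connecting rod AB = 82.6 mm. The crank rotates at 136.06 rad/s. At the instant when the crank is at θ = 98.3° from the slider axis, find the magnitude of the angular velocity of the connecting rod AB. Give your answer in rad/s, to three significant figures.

7.07

ω = 136.1 rad/s
The rod makes angle φ with the slider axis where L sinφ = r sinθ; differentiating, L cosφ·φ̇ = r ω cosθ.
L cosφ = √(L² − r² sin²θ) = 0.077815 m.
|ω_rod| = r ω |cosθ| / √(L² − r² sin²θ) = 0.028·136.1·0.14436/0.077815 = 7.0675 rad/s.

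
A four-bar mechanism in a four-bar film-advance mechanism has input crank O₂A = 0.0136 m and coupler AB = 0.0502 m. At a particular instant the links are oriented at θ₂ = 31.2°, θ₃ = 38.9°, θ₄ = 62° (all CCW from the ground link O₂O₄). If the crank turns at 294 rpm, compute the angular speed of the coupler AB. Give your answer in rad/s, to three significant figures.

10.9

ω₂ = 30.79 rad/s (from 294 rpm).
Differentiating the loop-closure r₂e^{iθ₂}+r₃e^{iθ₃}=r₁+r₄e^{iθ₄} gives r₂ω₂e^{iθ₂}+r₃ω₃e^{iθ₃}=r₄ω₄e^{iθ₄}.
Eliminating the other unknown: ω₃ = r₂ω₂ sin(θ₄−θ₂) / [r₃ sin(θ₃−θ₄)].
Numerator sine = +0.51204; denominator sine = -0.39234.
Result = 0.0136·30.79·(+0.51204) / (0.0502·(-0.39234)) = -10.886 rad/s; magnitude 10.886 rad/s.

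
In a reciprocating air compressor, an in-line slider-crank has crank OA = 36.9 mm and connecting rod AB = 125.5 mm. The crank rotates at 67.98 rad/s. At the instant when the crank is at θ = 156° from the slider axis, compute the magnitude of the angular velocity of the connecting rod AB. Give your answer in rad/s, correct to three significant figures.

ω = 67.98 rad/s
The rod makes angle φ with the slider axis where L sinφ = r sinθ; differentiating, L cosφ·φ̇ = r ω cosθ.
L cosφ = √(L² − r² sin²θ) = 0.1246 m.
|ω_rod| = r ω |cosθ| / √(L² − r² sin²θ) = 0.0369·67.98·0.91355/0.1246 = 18.392 rad/s.

18.4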